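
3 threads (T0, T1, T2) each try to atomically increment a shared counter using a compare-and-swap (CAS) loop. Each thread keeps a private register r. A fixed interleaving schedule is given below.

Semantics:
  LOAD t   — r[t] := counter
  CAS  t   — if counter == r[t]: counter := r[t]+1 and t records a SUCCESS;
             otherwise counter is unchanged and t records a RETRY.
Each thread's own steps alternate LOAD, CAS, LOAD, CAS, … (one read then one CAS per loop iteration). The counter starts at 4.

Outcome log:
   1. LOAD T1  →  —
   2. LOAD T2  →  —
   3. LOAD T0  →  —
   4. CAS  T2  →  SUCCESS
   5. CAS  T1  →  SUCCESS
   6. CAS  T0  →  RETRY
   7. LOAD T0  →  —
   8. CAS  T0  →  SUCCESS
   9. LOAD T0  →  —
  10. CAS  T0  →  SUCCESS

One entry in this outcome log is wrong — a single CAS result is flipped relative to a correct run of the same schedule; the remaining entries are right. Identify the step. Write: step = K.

Reference trace:
[1] T1.load  rd  (counter 4, T1.r 4)
[2] T2.load  rd  (counter 4, T2.r 4)
[3] T0.load  rd  (counter 4, T0.r 4)
[4] T2.cas  hit  (counter 5, T2.r 4)
[5] T1.cas  miss  (counter 5, T1.r 4)
[6] T0.cas  miss  (counter 5, T0.r 4)
[7] T0.load  rd  (counter 5, T0.r 5)
[8] T0.cas  hit  (counter 6, T0.r 5)
[9] T0.load  rd  (counter 6, T0.r 6)
[10] T0.cas  hit  (counter 7, T0.r 6)
Flip is step 5.

step = 5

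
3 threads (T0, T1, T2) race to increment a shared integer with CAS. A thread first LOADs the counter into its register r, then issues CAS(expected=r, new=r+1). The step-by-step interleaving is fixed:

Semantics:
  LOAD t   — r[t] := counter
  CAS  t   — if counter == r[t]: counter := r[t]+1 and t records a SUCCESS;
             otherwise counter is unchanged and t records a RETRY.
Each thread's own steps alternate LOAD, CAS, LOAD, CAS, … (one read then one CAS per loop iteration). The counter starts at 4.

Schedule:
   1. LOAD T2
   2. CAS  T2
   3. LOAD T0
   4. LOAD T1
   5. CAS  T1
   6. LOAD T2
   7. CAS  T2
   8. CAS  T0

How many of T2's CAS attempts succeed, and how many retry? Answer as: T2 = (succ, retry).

1. LOAD T2 → mem=4 r[T2]=4 [LOAD]
2. CAS T2 → mem=5 r[T2]=4 [OK]
3. LOAD T0 → mem=5 r[T0]=5 [LOAD]
4. LOAD T1 → mem=5 r[T1]=5 [LOAD]
5. CAS T1 → mem=6 r[T1]=5 [OK]
6. LOAD T2 → mem=6 r[T2]=6 [LOAD]
7. CAS T2 → mem=7 r[T2]=6 [OK]
8. CAS T0 → mem=7 r[T0]=5 [RETRY]

T2 = (2, 0)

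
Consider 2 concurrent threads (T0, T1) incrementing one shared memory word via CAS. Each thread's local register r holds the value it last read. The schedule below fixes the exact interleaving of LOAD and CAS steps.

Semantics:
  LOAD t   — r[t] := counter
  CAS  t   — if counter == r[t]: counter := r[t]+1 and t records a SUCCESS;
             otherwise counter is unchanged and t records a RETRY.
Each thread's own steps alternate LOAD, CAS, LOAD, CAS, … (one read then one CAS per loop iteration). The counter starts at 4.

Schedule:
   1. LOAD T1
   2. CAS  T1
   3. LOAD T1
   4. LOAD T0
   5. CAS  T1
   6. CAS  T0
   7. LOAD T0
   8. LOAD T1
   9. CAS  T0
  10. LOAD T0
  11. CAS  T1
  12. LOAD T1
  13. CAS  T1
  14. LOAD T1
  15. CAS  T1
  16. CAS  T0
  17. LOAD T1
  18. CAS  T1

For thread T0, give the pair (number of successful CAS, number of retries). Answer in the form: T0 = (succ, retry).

T0 = (1, 2)

step 1: T1 LOAD ⇒ load; ctr=4 reg=4
step 2: T1 CAS ⇒ ok; ctr=5 reg=4
step 3: T1 LOAD ⇒ load; ctr=5 reg=5
step 4: T0 LOAD ⇒ load; ctr=5 reg=5
step 5: T1 CAS ⇒ ok; ctr=6 reg=5
step 6: T0 CAS ⇒ retry; ctr=6 reg=5
step 7: T0 LOAD ⇒ load; ctr=6 reg=6
step 8: T1 LOAD ⇒ load; ctr=6 reg=6
step 9: T0 CAS ⇒ ok; ctr=7 reg=6
step 10: T0 LOAD ⇒ load; ctr=7 reg=7
step 11: T1 CAS ⇒ retry; ctr=7 reg=6
step 12: T1 LOAD ⇒ load; ctr=7 reg=7
step 13: T1 CAS ⇒ ok; ctr=8 reg=7
step 14: T1 LOAD ⇒ load; ctr=8 reg=8
step 15: T1 CAS ⇒ ok; ctr=9 reg=8
step 16: T0 CAS ⇒ retry; ctr=9 reg=7
step 17: T1 LOAD ⇒ load; ctr=9 reg=9
step 18: T1 CAS ⇒ ok; ctr=10 reg=9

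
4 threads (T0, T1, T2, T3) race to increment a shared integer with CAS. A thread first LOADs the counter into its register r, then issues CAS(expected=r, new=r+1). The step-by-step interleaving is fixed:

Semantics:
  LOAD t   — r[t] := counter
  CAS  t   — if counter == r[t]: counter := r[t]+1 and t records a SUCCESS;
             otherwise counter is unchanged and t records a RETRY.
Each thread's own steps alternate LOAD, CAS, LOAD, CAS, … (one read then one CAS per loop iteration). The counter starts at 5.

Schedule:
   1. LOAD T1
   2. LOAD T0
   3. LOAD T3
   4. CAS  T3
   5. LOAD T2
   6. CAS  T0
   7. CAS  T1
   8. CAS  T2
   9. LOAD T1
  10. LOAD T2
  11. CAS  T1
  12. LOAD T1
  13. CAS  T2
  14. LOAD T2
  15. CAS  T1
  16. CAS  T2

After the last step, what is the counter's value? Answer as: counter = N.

step 1: T1 LOAD ⇒ load; ctr=5 reg=5
step 2: T0 LOAD ⇒ load; ctr=5 reg=5
step 3: T3 LOAD ⇒ load; ctr=5 reg=5
step 4: T3 CAS ⇒ ok; ctr=6 reg=5
step 5: T2 LOAD ⇒ load; ctr=6 reg=6
step 6: T0 CAS ⇒ retry; ctr=6 reg=5
step 7: T1 CAS ⇒ retry; ctr=6 reg=5
step 8: T2 CAS ⇒ ok; ctr=7 reg=6
step 9: T1 LOAD ⇒ load; ctr=7 reg=7
step 10: T2 LOAD ⇒ load; ctr=7 reg=7
step 11: T1 CAS ⇒ ok; ctr=8 reg=7
step 12: T1 LOAD ⇒ load; ctr=8 reg=8
step 13: T2 CAS ⇒ retry; ctr=8 reg=7
step 14: T2 LOAD ⇒ load; ctr=8 reg=8
step 15: T1 CAS ⇒ ok; ctr=9 reg=8
step 16: T2 CAS ⇒ retry; ctr=9 reg=8

counter = 9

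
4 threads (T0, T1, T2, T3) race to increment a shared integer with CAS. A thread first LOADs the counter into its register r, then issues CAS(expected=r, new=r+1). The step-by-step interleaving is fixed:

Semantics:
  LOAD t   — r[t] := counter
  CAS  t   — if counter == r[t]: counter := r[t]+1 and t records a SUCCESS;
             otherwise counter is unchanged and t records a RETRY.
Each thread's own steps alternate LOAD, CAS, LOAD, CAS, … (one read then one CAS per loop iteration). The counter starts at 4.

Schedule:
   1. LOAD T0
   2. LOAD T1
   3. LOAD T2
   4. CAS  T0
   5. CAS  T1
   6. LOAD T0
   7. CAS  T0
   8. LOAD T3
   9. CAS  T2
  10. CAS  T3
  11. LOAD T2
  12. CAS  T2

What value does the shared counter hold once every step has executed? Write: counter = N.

step 1: T0 LOAD ⇒ load; ctr=4 reg=4
step 2: T1 LOAD ⇒ load; ctr=4 reg=4
step 3: T2 LOAD ⇒ load; ctr=4 reg=4
step 4: T0 CAS ⇒ ok; ctr=5 reg=4
step 5: T1 CAS ⇒ retry; ctr=5 reg=4
step 6: T0 LOAD ⇒ load; ctr=5 reg=5
step 7: T0 CAS ⇒ ok; ctr=6 reg=5
step 8: T3 LOAD ⇒ load; ctr=6 reg=6
step 9: T2 CAS ⇒ retry; ctr=6 reg=4
step 10: T3 CAS ⇒ ok; ctr=7 reg=6
step 11: T2 LOAD ⇒ load; ctr=7 reg=7
step 12: T2 CAS ⇒ ok; ctr=8 reg=7

counter = 8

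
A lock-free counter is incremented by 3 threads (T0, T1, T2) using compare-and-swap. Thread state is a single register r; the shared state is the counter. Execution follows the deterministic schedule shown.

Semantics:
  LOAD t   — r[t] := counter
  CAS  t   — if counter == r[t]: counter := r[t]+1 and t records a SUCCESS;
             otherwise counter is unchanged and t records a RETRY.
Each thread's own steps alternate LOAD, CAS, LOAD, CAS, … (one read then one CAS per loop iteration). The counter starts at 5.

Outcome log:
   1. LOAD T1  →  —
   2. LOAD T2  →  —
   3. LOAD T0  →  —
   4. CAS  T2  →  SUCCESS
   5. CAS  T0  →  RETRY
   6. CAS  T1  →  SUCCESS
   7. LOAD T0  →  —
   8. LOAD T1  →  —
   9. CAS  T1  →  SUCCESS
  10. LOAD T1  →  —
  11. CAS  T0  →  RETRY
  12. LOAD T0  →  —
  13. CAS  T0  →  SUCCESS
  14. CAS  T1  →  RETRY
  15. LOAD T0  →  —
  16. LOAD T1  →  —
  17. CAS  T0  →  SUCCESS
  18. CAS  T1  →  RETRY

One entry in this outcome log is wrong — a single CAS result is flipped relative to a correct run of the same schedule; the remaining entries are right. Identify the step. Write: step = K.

step = 6

Re-executing:
step 1: T1 LOAD ⇒ load; ctr=5 reg=5
step 2: T2 LOAD ⇒ load; ctr=5 reg=5
step 3: T0 LOAD ⇒ load; ctr=5 reg=5
step 4: T2 CAS ⇒ ok; ctr=6 reg=5
step 5: T0 CAS ⇒ retry; ctr=6 reg=5
step 6: T1 CAS ⇒ retry; ctr=6 reg=5
step 7: T0 LOAD ⇒ load; ctr=6 reg=6
step 8: T1 LOAD ⇒ load; ctr=6 reg=6
step 9: T1 CAS ⇒ ok; ctr=7 reg=6
step 10: T1 LOAD ⇒ load; ctr=7 reg=7
step 11: T0 CAS ⇒ retry; ctr=7 reg=6
step 12: T0 LOAD ⇒ load; ctr=7 reg=7
step 13: T0 CAS ⇒ ok; ctr=8 reg=7
step 14: T1 CAS ⇒ retry; ctr=8 reg=7
step 15: T0 LOAD ⇒ load; ctr=8 reg=8
step 16: T1 LOAD ⇒ load; ctr=8 reg=8
step 17: T0 CAS ⇒ ok; ctr=9 reg=8
step 18: T1 CAS ⇒ retry; ctr=9 reg=8
Mismatch at 6.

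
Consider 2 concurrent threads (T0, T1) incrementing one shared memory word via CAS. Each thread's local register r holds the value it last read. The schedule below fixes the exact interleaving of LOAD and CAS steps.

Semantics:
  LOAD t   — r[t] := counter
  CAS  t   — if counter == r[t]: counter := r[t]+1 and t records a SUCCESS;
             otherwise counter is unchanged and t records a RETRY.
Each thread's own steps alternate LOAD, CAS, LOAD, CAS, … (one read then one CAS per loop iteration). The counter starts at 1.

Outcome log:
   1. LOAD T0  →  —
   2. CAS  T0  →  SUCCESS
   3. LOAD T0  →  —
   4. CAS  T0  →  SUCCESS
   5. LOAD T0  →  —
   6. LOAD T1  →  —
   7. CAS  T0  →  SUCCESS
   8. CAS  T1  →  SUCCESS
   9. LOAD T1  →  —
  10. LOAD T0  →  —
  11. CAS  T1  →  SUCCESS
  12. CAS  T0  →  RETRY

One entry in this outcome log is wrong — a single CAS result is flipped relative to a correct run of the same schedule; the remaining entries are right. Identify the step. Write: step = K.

Reference trace:
1. LOAD T0 → mem=1 r[T0]=1 [LOAD]
2. CAS T0 → mem=2 r[T0]=1 [OK]
3. LOAD T0 → mem=2 r[T0]=2 [LOAD]
4. CAS T0 → mem=3 r[T0]=2 [OK]
5. LOAD T0 → mem=3 r[T0]=3 [LOAD]
6. LOAD T1 → mem=3 r[T1]=3 [LOAD]
7. CAS T0 → mem=4 r[T0]=3 [OK]
8. CAS T1 → mem=4 r[T1]=3 [RETRY]
9. LOAD T1 → mem=4 r[T1]=4 [LOAD]
10. LOAD T0 → mem=4 r[T0]=4 [LOAD]
11. CAS T1 → mem=5 r[T1]=4 [OK]
12. CAS T0 → mem=5 r[T0]=4 [RETRY]
Flip is step 8.

step = 8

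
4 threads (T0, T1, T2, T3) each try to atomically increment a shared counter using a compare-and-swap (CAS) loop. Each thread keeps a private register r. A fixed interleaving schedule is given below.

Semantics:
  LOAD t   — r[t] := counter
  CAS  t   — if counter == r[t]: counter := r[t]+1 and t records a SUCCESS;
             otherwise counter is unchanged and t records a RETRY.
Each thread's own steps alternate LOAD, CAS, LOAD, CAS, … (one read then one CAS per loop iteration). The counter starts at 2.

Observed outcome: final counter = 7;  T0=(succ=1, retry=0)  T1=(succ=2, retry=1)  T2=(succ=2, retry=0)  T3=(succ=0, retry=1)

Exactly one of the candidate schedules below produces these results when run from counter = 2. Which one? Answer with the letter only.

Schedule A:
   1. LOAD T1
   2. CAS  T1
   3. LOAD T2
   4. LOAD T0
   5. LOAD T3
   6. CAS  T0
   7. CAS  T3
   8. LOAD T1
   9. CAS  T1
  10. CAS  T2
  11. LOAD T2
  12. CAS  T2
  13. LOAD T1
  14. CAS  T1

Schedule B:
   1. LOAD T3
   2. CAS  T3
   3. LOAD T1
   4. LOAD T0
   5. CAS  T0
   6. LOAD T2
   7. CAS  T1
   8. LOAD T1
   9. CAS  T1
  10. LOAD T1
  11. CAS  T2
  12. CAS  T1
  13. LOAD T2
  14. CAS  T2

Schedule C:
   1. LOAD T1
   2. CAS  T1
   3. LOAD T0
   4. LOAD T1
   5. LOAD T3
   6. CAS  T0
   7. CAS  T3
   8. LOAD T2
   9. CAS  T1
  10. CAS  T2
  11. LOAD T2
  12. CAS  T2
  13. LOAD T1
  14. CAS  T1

C

Run C:
step 1: T1 LOAD ⇒ load; ctr=2 reg=2
step 2: T1 CAS ⇒ ok; ctr=3 reg=2
step 3: T0 LOAD ⇒ load; ctr=3 reg=3
step 4: T1 LOAD ⇒ load; ctr=3 reg=3
step 5: T3 LOAD ⇒ load; ctr=3 reg=3
step 6: T0 CAS ⇒ ok; ctr=4 reg=3
step 7: T3 CAS ⇒ retry; ctr=4 reg=3
step 8: T2 LOAD ⇒ load; ctr=4 reg=4
step 9: T1 CAS ⇒ retry; ctr=4 reg=3
step 10: T2 CAS ⇒ ok; ctr=5 reg=4
step 11: T2 LOAD ⇒ load; ctr=5 reg=5
step 12: T2 CAS ⇒ ok; ctr=6 reg=5
step 13: T1 LOAD ⇒ load; ctr=6 reg=6
step 14: T1 CAS ⇒ ok; ctr=7 reg=6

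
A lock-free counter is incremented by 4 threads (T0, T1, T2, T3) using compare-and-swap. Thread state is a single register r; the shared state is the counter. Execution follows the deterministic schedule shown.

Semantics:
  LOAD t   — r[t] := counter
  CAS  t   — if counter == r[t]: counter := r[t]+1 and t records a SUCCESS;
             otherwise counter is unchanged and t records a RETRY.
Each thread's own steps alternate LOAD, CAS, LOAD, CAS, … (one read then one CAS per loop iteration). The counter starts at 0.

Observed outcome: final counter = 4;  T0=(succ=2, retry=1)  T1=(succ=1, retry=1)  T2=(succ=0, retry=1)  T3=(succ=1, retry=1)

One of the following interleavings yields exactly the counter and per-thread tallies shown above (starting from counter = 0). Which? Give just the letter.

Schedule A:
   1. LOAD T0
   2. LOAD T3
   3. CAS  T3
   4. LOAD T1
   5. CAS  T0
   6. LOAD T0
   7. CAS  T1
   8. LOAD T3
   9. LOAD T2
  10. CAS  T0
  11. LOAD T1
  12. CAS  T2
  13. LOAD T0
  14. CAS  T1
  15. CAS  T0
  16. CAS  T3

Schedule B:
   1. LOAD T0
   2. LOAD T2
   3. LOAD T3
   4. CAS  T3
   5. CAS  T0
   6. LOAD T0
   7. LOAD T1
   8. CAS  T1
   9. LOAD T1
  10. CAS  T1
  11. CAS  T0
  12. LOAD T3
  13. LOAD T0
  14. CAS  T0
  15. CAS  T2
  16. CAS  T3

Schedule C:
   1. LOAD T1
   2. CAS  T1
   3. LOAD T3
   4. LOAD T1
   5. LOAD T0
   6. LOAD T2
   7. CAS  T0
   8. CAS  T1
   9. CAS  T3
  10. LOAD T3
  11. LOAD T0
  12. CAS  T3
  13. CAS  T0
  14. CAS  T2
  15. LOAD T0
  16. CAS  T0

C

Simulating candidate C:
step 1: T1 LOAD ⇒ load; ctr=0 reg=0
step 2: T1 CAS ⇒ ok; ctr=1 reg=0
step 3: T3 LOAD ⇒ load; ctr=1 reg=1
step 4: T1 LOAD ⇒ load; ctr=1 reg=1
step 5: T0 LOAD ⇒ load; ctr=1 reg=1
step 6: T2 LOAD ⇒ load; ctr=1 reg=1
step 7: T0 CAS ⇒ ok; ctr=2 reg=1
step 8: T1 CAS ⇒ retry; ctr=2 reg=1
step 9: T3 CAS ⇒ retry; ctr=2 reg=1
step 10: T3 LOAD ⇒ load; ctr=2 reg=2
step 11: T0 LOAD ⇒ load; ctr=2 reg=2
step 12: T3 CAS ⇒ ok; ctr=3 reg=2
step 13: T0 CAS ⇒ retry; ctr=3 reg=2
step 14: T2 CAS ⇒ retry; ctr=3 reg=1
step 15: T0 LOAD ⇒ load; ctr=3 reg=3
step 16: T0 CAS ⇒ ok; ctr=4 reg=3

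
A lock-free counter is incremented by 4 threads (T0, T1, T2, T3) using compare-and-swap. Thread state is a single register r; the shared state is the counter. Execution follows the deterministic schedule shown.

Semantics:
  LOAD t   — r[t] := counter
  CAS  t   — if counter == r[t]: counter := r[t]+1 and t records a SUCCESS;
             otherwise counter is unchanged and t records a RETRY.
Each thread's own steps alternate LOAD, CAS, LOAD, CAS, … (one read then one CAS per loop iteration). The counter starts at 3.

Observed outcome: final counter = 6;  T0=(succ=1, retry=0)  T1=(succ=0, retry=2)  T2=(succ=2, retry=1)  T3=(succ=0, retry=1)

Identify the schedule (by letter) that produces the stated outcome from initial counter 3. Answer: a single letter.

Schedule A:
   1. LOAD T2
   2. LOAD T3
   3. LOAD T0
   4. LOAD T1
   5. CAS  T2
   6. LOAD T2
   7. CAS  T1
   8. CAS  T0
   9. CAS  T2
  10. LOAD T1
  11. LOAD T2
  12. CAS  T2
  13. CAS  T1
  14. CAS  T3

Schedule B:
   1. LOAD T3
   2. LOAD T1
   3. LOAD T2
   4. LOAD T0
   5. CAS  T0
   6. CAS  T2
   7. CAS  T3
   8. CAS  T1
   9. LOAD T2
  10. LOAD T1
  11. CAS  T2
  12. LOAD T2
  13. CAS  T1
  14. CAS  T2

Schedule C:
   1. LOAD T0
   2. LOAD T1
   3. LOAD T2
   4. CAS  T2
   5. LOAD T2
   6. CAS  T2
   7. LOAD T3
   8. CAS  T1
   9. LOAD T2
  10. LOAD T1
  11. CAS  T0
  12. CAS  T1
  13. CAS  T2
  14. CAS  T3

B

Tracing schedule B:
#1 T3 reads 3
#2 T1 reads 3
#3 T2 reads 3
#4 T0 reads 3
#5 T0 CAS(3→4) writes; counter now 4
#6 T2 CAS(3→4) fails; counter now 4
#7 T3 CAS(3→4) fails; counter now 4
#8 T1 CAS(3→4) fails; counter now 4
#9 T2 reads 4
#10 T1 reads 4
#11 T2 CAS(4→5) writes; counter now 5
#12 T2 reads 5
#13 T1 CAS(4→5) fails; counter now 5
#14 T2 CAS(5→6) writes; counter now 6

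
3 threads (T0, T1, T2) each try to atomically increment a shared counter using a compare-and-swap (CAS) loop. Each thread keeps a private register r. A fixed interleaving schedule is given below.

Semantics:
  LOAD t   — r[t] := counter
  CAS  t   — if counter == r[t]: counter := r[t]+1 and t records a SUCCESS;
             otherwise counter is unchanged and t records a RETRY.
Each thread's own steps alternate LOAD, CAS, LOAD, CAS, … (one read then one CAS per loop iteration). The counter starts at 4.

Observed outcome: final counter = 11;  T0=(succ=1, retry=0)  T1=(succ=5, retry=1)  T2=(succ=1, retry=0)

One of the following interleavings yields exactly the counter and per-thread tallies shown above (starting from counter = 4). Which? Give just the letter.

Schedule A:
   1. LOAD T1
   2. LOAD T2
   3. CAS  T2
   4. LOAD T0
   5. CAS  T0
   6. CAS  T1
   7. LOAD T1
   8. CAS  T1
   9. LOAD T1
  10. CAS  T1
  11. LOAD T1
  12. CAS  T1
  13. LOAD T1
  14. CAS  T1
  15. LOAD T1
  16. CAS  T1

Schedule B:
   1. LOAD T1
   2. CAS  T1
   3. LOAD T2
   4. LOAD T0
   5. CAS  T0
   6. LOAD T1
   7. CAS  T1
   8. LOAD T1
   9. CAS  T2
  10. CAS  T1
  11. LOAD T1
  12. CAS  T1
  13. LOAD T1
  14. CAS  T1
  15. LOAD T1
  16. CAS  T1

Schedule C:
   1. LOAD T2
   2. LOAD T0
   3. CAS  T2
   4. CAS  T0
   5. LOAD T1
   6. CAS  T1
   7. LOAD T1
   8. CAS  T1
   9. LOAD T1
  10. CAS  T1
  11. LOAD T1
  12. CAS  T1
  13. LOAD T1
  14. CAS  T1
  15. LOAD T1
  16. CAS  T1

A

Run A:
T1 LOAD — after: cnt=4, r=4 — load
T2 LOAD — after: cnt=4, r=4 — load
T2 CAS — after: cnt=5, r=4 — ok
T0 LOAD — after: cnt=5, r=5 — load
T0 CAS — after: cnt=6, r=5 — ok
T1 CAS — after: cnt=6, r=4 — retry
T1 LOAD — after: cnt=6, r=6 — load
T1 CAS — after: cnt=7, r=6 — ok
T1 LOAD — after: cnt=7, r=7 — load
T1 CAS — after: cnt=8, r=7 — ok
T1 LOAD — after: cnt=8, r=8 — load
T1 CAS — after: cnt=9, r=8 — ok
T1 LOAD — after: cnt=9, r=9 — load
T1 CAS — after: cnt=10, r=9 — ok
T1 LOAD — after: cnt=10, r=10 — load
T1 CAS — after: cnt=11, r=10 — ok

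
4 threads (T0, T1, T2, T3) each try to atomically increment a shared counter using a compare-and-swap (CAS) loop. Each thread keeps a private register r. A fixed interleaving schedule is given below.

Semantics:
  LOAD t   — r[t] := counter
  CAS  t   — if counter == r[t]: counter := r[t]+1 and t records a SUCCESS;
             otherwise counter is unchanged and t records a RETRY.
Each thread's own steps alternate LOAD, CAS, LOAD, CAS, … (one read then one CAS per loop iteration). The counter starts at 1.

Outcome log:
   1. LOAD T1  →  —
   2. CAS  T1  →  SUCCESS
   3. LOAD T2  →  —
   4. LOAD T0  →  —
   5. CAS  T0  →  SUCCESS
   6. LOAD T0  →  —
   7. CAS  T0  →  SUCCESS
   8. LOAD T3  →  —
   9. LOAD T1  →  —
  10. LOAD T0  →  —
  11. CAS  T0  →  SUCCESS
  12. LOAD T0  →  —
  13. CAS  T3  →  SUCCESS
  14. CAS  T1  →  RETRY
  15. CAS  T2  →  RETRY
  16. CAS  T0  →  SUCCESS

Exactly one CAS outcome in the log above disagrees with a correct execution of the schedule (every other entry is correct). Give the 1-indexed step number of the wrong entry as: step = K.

Correct run:
[1] T1.load  rd  (counter 1, T1.r 1)
[2] T1.cas  hit  (counter 2, T1.r 1)
[3] T2.load  rd  (counter 2, T2.r 2)
[4] T0.load  rd  (counter 2, T0.r 2)
[5] T0.cas  hit  (counter 3, T0.r 2)
[6] T0.load  rd  (counter 3, T0.r 3)
[7] T0.cas  hit  (counter 4, T0.r 3)
[8] T3.load  rd  (counter 4, T3.r 4)
[9] T1.load  rd  (counter 4, T1.r 4)
[10] T0.load  rd  (counter 4, T0.r 4)
[11] T0.cas  hit  (counter 5, T0.r 4)
[12] T0.load  rd  (counter 5, T0.r 5)
[13] T3.cas  miss  (counter 5, T3.r 4)
[14] T1.cas  miss  (counter 5, T1.r 4)
[15] T2.cas  miss  (counter 5, T2.r 2)
[16] T0.cas  hit  (counter 6, T0.r 5)
Log disagrees first at step 13.

step = 13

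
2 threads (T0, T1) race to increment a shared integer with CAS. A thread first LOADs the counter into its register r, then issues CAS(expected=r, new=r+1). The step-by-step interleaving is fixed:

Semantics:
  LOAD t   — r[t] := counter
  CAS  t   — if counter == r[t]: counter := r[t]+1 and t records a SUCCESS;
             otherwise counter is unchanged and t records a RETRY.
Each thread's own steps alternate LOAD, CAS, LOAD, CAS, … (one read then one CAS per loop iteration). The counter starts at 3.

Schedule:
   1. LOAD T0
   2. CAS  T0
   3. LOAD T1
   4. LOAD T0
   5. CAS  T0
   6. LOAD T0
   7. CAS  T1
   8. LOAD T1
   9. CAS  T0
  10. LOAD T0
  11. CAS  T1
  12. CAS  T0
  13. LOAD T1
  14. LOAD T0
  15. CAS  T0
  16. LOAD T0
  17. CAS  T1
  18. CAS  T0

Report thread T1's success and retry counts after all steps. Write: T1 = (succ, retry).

T1 = (0, 3)

step 1: T0 LOAD ⇒ load; ctr=3 reg=3
step 2: T0 CAS ⇒ ok; ctr=4 reg=3
step 3: T1 LOAD ⇒ load; ctr=4 reg=4
step 4: T0 LOAD ⇒ load; ctr=4 reg=4
step 5: T0 CAS ⇒ ok; ctr=5 reg=4
step 6: T0 LOAD ⇒ load; ctr=5 reg=5
step 7: T1 CAS ⇒ retry; ctr=5 reg=4
step 8: T1 LOAD ⇒ load; ctr=5 reg=5
step 9: T0 CAS ⇒ ok; ctr=6 reg=5
step 10: T0 LOAD ⇒ load; ctr=6 reg=6
step 11: T1 CAS ⇒ retry; ctr=6 reg=5
step 12: T0 CAS ⇒ ok; ctr=7 reg=6
step 13: T1 LOAD ⇒ load; ctr=7 reg=7
step 14: T0 LOAD ⇒ load; ctr=7 reg=7
step 15: T0 CAS ⇒ ok; ctr=8 reg=7
step 16: T0 LOAD ⇒ load; ctr=8 reg=8
step 17: T1 CAS ⇒ retry; ctr=8 reg=7
step 18: T0 CAS ⇒ ok; ctr=9 reg=8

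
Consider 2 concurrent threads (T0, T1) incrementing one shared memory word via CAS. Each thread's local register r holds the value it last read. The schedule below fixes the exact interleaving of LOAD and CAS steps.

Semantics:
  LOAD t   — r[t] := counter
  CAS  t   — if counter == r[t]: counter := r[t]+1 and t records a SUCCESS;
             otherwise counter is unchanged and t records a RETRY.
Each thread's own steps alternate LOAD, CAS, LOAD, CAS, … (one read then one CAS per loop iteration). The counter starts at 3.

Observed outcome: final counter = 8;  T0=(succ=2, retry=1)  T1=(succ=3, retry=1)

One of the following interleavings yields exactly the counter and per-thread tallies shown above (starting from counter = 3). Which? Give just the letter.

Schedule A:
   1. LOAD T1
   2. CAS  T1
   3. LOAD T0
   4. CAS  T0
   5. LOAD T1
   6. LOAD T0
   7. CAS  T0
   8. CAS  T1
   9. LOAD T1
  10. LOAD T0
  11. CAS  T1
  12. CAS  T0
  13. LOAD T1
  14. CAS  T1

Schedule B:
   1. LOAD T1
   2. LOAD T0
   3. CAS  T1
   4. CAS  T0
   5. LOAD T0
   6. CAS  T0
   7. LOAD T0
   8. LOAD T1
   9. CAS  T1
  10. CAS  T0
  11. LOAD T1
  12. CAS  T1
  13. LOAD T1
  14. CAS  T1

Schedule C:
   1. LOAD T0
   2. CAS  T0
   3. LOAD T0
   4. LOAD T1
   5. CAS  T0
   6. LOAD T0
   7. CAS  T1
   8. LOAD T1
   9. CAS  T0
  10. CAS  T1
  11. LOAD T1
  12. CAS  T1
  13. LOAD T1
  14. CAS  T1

Run A:
step 1: T1 LOAD ⇒ load; ctr=3 reg=3
step 2: T1 CAS ⇒ ok; ctr=4 reg=3
step 3: T0 LOAD ⇒ load; ctr=4 reg=4
step 4: T0 CAS ⇒ ok; ctr=5 reg=4
step 5: T1 LOAD ⇒ load; ctr=5 reg=5
step 6: T0 LOAD ⇒ load; ctr=5 reg=5
step 7: T0 CAS ⇒ ok; ctr=6 reg=5
step 8: T1 CAS ⇒ retry; ctr=6 reg=5
step 9: T1 LOAD ⇒ load; ctr=6 reg=6
step 10: T0 LOAD ⇒ load; ctr=6 reg=6
step 11: T1 CAS ⇒ ok; ctr=7 reg=6
step 12: T0 CAS ⇒ retry; ctr=7 reg=6
step 13: T1 LOAD ⇒ load; ctr=7 reg=7
step 14: T1 CAS ⇒ ok; ctr=8 reg=7

A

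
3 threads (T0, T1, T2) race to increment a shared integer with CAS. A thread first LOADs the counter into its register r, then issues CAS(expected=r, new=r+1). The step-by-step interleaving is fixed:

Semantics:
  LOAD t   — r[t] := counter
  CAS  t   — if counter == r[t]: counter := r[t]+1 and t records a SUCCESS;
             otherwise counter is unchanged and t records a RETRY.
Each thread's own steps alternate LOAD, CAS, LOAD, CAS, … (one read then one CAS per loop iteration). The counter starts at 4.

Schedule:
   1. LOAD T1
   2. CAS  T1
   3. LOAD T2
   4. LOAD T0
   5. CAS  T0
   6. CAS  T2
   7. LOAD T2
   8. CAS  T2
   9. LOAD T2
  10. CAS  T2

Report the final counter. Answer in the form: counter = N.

counter = 8

T1 LOAD — after: cnt=4, r=4 — load
T1 CAS — after: cnt=5, r=4 — ok
T2 LOAD — after: cnt=5, r=5 — load
T0 LOAD — after: cnt=5, r=5 — load
T0 CAS — after: cnt=6, r=5 — ok
T2 CAS — after: cnt=6, r=5 — retry
T2 LOAD — after: cnt=6, r=6 — load
T2 CAS — after: cnt=7, r=6 — ok
T2 LOAD — after: cnt=7, r=7 — load
T2 CAS — after: cnt=8, r=7 — ok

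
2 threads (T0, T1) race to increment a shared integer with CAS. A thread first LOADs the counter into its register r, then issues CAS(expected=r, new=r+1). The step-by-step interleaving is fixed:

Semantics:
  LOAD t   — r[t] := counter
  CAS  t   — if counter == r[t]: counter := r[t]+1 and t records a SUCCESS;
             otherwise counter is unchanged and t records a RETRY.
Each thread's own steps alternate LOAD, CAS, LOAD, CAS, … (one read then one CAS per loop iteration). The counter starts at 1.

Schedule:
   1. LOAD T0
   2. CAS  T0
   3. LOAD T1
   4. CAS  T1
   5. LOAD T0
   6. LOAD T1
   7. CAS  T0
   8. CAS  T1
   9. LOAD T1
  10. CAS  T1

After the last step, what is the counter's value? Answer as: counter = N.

   1) LOAD T0:  M=1  r_T0=1
   2) CAS  T0:  M=2  r_T0=1 ✓
   3) LOAD T1:  M=2  r_T1=2
   4) CAS  T1:  M=3  r_T1=2 ✓
   5) LOAD T0:  M=3  r_T0=3
   6) LOAD T1:  M=3  r_T1=3
   7) CAS  T0:  M=4  r_T0=3 ✓
   8) CAS  T1:  M=4  r_T1=3 ✗
   9) LOAD T1:  M=4  r_T1=4
  10) CAS  T1:  M=5  r_T1=4 ✓

counter = 5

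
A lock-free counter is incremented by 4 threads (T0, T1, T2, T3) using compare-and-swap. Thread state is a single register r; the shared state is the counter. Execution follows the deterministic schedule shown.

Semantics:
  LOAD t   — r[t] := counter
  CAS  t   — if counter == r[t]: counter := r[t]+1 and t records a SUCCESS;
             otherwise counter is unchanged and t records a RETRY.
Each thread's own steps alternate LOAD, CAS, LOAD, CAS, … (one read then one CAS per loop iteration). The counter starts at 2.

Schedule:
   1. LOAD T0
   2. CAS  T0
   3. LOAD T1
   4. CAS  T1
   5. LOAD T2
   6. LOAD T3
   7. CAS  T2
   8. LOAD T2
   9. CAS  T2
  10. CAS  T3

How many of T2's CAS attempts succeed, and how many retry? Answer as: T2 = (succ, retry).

T0 LOAD — after: cnt=2, r=2 — load
T0 CAS — after: cnt=3, r=2 — ok
T1 LOAD — after: cnt=3, r=3 — load
T1 CAS — after: cnt=4, r=3 — ok
T2 LOAD — after: cnt=4, r=4 — load
T3 LOAD — after: cnt=4, r=4 — load
T2 CAS — after: cnt=5, r=4 — ok
T2 LOAD — after: cnt=5, r=5 — load
T2 CAS — after: cnt=6, r=5 — ok
T3 CAS — after: cnt=6, r=4 — retry

T2 = (2, 0)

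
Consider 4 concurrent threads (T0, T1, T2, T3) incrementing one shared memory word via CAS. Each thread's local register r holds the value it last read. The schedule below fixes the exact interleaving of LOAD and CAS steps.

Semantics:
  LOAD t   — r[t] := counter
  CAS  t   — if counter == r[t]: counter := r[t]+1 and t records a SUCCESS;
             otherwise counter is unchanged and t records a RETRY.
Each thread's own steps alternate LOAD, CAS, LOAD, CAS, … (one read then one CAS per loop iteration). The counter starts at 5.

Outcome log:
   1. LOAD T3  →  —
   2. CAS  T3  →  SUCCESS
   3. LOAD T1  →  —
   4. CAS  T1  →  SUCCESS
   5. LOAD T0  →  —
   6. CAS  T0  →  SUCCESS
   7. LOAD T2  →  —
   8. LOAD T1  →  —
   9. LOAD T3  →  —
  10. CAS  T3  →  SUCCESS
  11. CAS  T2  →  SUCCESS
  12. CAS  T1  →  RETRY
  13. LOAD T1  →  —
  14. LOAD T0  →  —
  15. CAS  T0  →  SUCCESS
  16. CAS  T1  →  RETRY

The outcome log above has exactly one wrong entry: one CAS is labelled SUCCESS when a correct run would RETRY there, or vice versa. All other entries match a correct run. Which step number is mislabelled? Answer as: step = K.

step = 11

Reference trace:
[1] T3.load  rd  (counter 5, T3.r 5)
[2] T3.cas  hit  (counter 6, T3.r 5)
[3] T1.load  rd  (counter 6, T1.r 6)
[4] T1.cas  hit  (counter 7, T1.r 6)
[5] T0.load  rd  (counter 7, T0.r 7)
[6] T0.cas  hit  (counter 8, T0.r 7)
[7] T2.load  rd  (counter 8, T2.r 8)
[8] T1.load  rd  (counter 8, T1.r 8)
[9] T3.load  rd  (counter 8, T3.r 8)
[10] T3.cas  hit  (counter 9, T3.r 8)
[11] T2.cas  miss  (counter 9, T2.r 8)
[12] T1.cas  miss  (counter 9, T1.r 8)
[13] T1.load  rd  (counter 9, T1.r 9)
[14] T0.load  rd  (counter 9, T0.r 9)
[15] T0.cas  hit  (counter 10, T0.r 9)
[16] T1.cas  miss  (counter 10, T1.r 9)
Log disagrees first at step 11.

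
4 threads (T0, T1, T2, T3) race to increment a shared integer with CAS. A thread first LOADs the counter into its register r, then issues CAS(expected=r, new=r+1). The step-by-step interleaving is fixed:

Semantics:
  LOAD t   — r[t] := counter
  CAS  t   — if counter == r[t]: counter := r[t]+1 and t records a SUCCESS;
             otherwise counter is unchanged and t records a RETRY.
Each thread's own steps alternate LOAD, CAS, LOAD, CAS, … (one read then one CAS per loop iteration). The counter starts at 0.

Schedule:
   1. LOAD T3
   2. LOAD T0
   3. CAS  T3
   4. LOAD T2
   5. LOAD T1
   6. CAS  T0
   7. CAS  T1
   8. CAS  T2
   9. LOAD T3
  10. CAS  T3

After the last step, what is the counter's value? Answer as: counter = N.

counter = 3

1. LOAD T3 → mem=0 r[T3]=0 [LOAD]
2. LOAD T0 → mem=0 r[T0]=0 [LOAD]
3. CAS T3 → mem=1 r[T3]=0 [OK]
4. LOAD T2 → mem=1 r[T2]=1 [LOAD]
5. LOAD T1 → mem=1 r[T1]=1 [LOAD]
6. CAS T0 → mem=1 r[T0]=0 [RETRY]
7. CAS T1 → mem=2 r[T1]=1 [OK]
8. CAS T2 → mem=2 r[T2]=1 [RETRY]
9. LOAD T3 → mem=2 r[T3]=2 [LOAD]
10. CAS T3 → mem=3 r[T3]=2 [OK]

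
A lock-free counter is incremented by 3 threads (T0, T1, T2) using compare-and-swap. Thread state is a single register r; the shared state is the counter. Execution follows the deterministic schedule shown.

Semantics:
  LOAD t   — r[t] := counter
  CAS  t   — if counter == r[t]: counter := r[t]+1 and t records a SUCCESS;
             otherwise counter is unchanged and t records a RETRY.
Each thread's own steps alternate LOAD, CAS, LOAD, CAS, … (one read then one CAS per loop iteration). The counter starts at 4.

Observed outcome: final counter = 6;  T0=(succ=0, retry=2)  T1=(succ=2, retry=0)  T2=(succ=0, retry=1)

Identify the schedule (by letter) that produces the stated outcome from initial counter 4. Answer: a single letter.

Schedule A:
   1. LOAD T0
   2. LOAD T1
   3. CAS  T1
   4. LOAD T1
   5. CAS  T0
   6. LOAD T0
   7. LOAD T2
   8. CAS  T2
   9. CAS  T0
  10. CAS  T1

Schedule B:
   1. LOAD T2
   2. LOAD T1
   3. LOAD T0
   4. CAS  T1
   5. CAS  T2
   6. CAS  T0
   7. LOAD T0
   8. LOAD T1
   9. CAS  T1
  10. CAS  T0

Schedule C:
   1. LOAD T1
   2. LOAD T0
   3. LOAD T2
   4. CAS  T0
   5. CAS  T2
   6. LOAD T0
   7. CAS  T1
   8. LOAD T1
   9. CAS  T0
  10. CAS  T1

B

Simulating candidate B:
   1) LOAD T2:  M=4  r_T2=4
   2) LOAD T1:  M=4  r_T1=4
   3) LOAD T0:  M=4  r_T0=4
   4) CAS  T1:  M=5  r_T1=4 ✓
   5) CAS  T2:  M=5  r_T2=4 ✗
   6) CAS  T0:  M=5  r_T0=4 ✗
   7) LOAD T0:  M=5  r_T0=5
   8) LOAD T1:  M=5  r_T1=5
   9) CAS  T1:  M=6  r_T1=5 ✓
  10) CAS  T0:  M=6  r_T0=5 ✗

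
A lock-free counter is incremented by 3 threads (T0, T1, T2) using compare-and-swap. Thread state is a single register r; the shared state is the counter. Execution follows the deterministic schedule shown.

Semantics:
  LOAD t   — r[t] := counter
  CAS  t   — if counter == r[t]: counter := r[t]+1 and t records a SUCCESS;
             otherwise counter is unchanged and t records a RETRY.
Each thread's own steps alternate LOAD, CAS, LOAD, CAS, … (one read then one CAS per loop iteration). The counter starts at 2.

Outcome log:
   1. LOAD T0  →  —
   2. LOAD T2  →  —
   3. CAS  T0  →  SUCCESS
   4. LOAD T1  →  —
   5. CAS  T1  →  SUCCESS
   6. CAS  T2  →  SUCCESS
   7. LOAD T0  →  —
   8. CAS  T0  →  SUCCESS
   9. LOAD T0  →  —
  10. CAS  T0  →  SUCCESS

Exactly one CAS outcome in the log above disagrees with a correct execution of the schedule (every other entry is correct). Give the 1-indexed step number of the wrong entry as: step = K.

step = 6

Reference trace:
   1) LOAD T0:  M=2  r_T0=2
   2) LOAD T2:  M=2  r_T2=2
   3) CAS  T0:  M=3  r_T0=2 ✓
   4) LOAD T1:  M=3  r_T1=3
   5) CAS  T1:  M=4  r_T1=3 ✓
   6) CAS  T2:  M=4  r_T2=2 ✗
   7) LOAD T0:  M=4  r_T0=4
   8) CAS  T0:  M=5  r_T0=4 ✓
   9) LOAD T0:  M=5  r_T0=5
  10) CAS  T0:  M=6  r_T0=5 ✓
Mismatch at 6.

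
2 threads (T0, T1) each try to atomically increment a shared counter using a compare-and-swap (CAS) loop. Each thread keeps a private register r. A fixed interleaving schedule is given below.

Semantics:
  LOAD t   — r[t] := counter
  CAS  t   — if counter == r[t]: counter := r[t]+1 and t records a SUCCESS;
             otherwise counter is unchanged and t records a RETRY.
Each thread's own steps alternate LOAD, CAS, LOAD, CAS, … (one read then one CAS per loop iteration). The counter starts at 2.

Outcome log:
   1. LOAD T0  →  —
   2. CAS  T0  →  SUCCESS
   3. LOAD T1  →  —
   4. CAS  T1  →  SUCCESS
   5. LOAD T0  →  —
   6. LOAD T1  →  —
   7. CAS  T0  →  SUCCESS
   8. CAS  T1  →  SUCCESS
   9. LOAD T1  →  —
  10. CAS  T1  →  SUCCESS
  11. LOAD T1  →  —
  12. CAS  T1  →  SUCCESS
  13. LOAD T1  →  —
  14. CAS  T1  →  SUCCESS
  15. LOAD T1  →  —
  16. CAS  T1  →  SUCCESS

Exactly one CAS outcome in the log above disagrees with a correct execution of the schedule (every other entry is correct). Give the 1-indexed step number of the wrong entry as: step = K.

Correct run:
T0 LOAD — after: cnt=2, r=2 — load
T0 CAS — after: cnt=3, r=2 — ok
T1 LOAD — after: cnt=3, r=3 — load
T1 CAS — after: cnt=4, r=3 — ok
T0 LOAD — after: cnt=4, r=4 — load
T1 LOAD — after: cnt=4, r=4 — load
T0 CAS — after: cnt=5, r=4 — ok
T1 CAS — after: cnt=5, r=4 — retry
T1 LOAD — after: cnt=5, r=5 — load
T1 CAS — after: cnt=6, r=5 — ok
T1 LOAD — after: cnt=6, r=6 — load
T1 CAS — after: cnt=7, r=6 — ok
T1 LOAD — after: cnt=7, r=7 — load
T1 CAS — after: cnt=8, r=7 — ok
T1 LOAD — after: cnt=8, r=8 — load
T1 CAS — after: cnt=9, r=8 — ok
Flip is step 8.

step = 8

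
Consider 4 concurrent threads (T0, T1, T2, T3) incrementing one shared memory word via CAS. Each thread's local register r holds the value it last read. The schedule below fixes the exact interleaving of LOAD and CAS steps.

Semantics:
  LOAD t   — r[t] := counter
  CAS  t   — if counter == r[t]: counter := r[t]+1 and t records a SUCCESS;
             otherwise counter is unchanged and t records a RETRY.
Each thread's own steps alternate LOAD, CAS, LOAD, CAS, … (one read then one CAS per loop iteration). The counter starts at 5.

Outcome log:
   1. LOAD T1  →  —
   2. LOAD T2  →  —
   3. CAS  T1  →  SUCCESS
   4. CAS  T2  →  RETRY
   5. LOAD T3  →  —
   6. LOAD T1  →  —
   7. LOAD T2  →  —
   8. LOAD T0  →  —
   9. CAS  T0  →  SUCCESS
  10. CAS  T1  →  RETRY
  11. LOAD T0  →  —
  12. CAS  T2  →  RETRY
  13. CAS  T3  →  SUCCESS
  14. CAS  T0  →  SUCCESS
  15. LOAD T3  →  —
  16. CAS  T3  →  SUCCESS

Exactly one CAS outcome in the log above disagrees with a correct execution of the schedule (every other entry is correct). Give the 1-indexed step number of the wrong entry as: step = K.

Correct run:
   1) LOAD T1:  M=5  r_T1=5
   2) LOAD T2:  M=5  r_T2=5
   3) CAS  T1:  M=6  r_T1=5 ✓
   4) CAS  T2:  M=6  r_T2=5 ✗
   5) LOAD T3:  M=6  r_T3=6
   6) LOAD T1:  M=6  r_T1=6
   7) LOAD T2:  M=6  r_T2=6
   8) LOAD T0:  M=6  r_T0=6
   9) CAS  T0:  M=7  r_T0=6 ✓
  10) CAS  T1:  M=7  r_T1=6 ✗
  11) LOAD T0:  M=7  r_T0=7
  12) CAS  T2:  M=7  r_T2=6 ✗
  13) CAS  T3:  M=7  r_T3=6 ✗
  14) CAS  T0:  M=8  r_T0=7 ✓
  15) LOAD T3:  M=8  r_T3=8
  16) CAS  T3:  M=9  r_T3=8 ✓
Mismatch at 13.

step = 13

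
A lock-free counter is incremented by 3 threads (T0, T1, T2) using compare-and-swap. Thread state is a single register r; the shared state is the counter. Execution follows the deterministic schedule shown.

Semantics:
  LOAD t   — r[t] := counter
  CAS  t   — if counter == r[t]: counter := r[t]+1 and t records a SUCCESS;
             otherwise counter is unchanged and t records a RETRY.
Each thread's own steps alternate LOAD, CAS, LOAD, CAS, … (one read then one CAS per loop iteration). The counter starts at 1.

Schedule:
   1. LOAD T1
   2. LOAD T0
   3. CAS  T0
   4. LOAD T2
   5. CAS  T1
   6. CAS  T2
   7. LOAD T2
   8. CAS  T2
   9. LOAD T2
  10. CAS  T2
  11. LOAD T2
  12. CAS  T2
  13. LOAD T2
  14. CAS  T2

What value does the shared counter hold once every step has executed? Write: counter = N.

counter = 7

1. LOAD T1 → mem=1 r[T1]=1 [LOAD]
2. LOAD T0 → mem=1 r[T0]=1 [LOAD]
3. CAS T0 → mem=2 r[T0]=1 [OK]
4. LOAD T2 → mem=2 r[T2]=2 [LOAD]
5. CAS T1 → mem=2 r[T1]=1 [RETRY]
6. CAS T2 → mem=3 r[T2]=2 [OK]
7. LOAD T2 → mem=3 r[T2]=3 [LOAD]
8. CAS T2 → mem=4 r[T2]=3 [OK]
9. LOAD T2 → mem=4 r[T2]=4 [LOAD]
10. CAS T2 → mem=5 r[T2]=4 [OK]
11. LOAD T2 → mem=5 r[T2]=5 [LOAD]
12. CAS T2 → mem=6 r[T2]=5 [OK]
13. LOAD T2 → mem=6 r[T2]=6 [LOAD]
14. CAS T2 → mem=7 r[T2]=6 [OK]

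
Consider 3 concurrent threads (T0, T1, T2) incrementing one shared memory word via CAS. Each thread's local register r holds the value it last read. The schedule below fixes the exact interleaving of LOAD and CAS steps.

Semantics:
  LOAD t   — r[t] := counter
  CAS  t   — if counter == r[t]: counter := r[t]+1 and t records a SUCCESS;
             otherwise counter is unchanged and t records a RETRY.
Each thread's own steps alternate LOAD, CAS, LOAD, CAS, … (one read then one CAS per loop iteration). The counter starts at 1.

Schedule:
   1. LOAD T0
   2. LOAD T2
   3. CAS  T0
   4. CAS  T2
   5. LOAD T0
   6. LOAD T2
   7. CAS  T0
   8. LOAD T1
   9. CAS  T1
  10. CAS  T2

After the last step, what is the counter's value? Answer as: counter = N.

counter = 4

#1 T0 reads 1
#2 T2 reads 1
#3 T0 CAS(1→2) writes; counter now 2
#4 T2 CAS(1→2) fails; counter now 2
#5 T0 reads 2
#6 T2 reads 2
#7 T0 CAS(2→3) writes; counter now 3
#8 T1 reads 3
#9 T1 CAS(3→4) writes; counter now 4
#10 T2 CAS(2→3) fails; counter now 4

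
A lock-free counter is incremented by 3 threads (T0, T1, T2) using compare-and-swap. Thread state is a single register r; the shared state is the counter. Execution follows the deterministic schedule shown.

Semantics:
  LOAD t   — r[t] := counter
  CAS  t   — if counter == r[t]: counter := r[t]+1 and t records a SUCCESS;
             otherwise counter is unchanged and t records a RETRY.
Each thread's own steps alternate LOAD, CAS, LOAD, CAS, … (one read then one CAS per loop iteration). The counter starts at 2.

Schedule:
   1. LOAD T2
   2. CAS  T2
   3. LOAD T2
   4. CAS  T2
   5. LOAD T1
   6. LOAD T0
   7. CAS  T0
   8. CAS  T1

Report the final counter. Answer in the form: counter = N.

counter = 5

#1 T2 reads 2
#2 T2 CAS(2→3) writes; counter now 3
#3 T2 reads 3
#4 T2 CAS(3→4) writes; counter now 4
#5 T1 reads 4
#6 T0 reads 4
#7 T0 CAS(4→5) writes; counter now 5
#8 T1 CAS(4→5) fails; counter now 5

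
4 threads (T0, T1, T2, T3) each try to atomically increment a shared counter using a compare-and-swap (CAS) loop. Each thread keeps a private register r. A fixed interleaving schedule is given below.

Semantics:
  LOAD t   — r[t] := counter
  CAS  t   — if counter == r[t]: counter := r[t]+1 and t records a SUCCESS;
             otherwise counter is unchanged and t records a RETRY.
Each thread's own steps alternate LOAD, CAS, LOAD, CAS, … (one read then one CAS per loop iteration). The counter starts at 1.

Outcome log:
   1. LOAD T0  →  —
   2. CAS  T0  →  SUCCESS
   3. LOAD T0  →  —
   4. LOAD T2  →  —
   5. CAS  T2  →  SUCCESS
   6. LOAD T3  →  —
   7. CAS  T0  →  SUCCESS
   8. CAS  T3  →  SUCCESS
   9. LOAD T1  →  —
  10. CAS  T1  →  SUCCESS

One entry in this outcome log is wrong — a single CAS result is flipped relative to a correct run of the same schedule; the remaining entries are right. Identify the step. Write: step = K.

Reference trace:
   1) LOAD T0:  M=1  r_T0=1
   2) CAS  T0:  M=2  r_T0=1 ✓
   3) LOAD T0:  M=2  r_T0=2
   4) LOAD T2:  M=2  r_T2=2
   5) CAS  T2:  M=3  r_T2=2 ✓
   6) LOAD T3:  M=3  r_T3=3
   7) CAS  T0:  M=3  r_T0=2 ✗
   8) CAS  T3:  M=4  r_T3=3 ✓
   9) LOAD T1:  M=4  r_T1=4
  10) CAS  T1:  M=5  r_T1=4 ✓
Mismatch at 7.

step = 7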